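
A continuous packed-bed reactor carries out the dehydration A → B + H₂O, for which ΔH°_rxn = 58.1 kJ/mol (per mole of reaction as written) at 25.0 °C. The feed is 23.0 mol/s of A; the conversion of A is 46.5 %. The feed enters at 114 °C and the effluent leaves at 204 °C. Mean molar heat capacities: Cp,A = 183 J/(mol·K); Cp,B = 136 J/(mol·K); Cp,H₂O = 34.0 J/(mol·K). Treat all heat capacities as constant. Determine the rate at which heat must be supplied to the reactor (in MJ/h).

Q_in = 3510 MJ/h

Extent of reaction ξ = 0.465 × 23.0 = 10.695 mol/s
Reaction term: ξ·ΔH°_rxn = 10.695 × 58.1 = 621.38 kJ/s
Sensible, feed 114→25 °C: -374.6 kJ/s
Outlet flows (mol/s): A 12.305, B 10.695, H₂O 10.695
Sensible, products 25→204 °C: 728.52 kJ/s
Q = ΔH = 975.3 kJ/s = 975.3 kW
Heat supplied = 3511.1 MJ/h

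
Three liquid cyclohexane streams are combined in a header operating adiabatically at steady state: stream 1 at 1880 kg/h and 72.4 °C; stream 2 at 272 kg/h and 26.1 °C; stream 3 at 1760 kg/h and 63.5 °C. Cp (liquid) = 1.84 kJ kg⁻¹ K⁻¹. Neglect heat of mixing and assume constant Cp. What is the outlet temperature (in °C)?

Energy balance with Q = 0: Σ ṁᵢCp,ᵢ(T_out − Tᵢ) = 0
T_out = Σ ṁᵢCp,ᵢTᵢ / Σ ṁᵢCp,ᵢ
      = 469150 / 7198.1 = 65.177 °C

T_out = 65.2 °C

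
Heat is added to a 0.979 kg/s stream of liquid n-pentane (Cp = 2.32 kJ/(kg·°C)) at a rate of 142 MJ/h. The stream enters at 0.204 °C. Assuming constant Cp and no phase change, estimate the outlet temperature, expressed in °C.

Q = 142 MJ/h = 39.444 kJ/s
ΔT = Q/(ṁ·Cp) = 39.444/(0.979×2.32) = 17.367 K
T_out = 0.204 + 17.367 = 17.571 °C

T_out = 17.6 °C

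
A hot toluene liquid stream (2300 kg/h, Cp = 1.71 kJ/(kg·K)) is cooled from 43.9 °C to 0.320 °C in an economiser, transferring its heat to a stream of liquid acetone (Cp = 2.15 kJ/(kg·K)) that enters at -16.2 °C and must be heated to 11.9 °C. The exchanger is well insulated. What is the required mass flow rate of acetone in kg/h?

ṁ_c = 2840 kg/h

Heat released by hot stream: Q = 2300 × 1.71 × (43.9 − 0.320) = 171400 kJ/h
Energy balance on cold side (adiabatic exchanger): Q = ṁ_c·Cp_c·(T_c,out − T_c,in)
ṁ_c = 171400 / [2.15 × (11.9 − -16.2)] = 2837 kg/h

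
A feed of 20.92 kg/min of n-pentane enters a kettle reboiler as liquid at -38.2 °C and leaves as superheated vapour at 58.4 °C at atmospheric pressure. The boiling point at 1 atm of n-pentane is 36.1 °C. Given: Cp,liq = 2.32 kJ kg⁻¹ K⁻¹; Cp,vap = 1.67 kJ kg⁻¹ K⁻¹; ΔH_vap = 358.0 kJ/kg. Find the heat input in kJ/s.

liquid -38.2→36.1 °C: 172.38 kJ/kg
vaporisation at 36.1 °C: 358 kJ/kg
vapour 36.1→58.4 °C: 37.241 kJ/kg
Δh = 172.38 + 358 + 37.241 = 567.62 kJ/kg
Q = ṁ·Δh = 20.92 kg/min × 567.62 kJ/kg = 11875 kJ/min
|Q| = 197.91 kW

Q = 198 kJ/s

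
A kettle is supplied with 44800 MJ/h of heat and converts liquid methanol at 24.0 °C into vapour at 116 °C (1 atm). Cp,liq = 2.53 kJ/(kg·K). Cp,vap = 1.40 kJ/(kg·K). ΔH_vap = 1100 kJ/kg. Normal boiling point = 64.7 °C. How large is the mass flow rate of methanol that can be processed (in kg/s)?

Δh = 2.53×(64.7−24.0) + 1100 + 1.40×(116−64.7) = 1274.8 kJ/kg
Q = 44800 MJ/h = 12444 kJ/s = 12444 kJ/s
ṁ = Q/Δh = 12444 / 1274.8 = 9.7619 kg/s

ṁ = 9.76 kg/s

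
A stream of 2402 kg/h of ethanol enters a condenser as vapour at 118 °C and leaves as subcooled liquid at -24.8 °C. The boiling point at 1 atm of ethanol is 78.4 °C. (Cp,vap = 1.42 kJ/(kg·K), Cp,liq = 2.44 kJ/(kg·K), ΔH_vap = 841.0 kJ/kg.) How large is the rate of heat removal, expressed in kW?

Q_c = 767 kW

vapour 118→78.4 °C: -56.232 kJ/kg
condensation at 78.4 °C: -841 kJ/kg
liquid 78.4→-24.8 °C: -251.81 kJ/kg
Δh = -56.232 + -841 + -251.81 = -1149 kJ/kg
Q = ṁ·Δh = 2402 kg/h × -1149 kJ/kg = -2.76e+06 kJ/h
|Q| = 766.67 kW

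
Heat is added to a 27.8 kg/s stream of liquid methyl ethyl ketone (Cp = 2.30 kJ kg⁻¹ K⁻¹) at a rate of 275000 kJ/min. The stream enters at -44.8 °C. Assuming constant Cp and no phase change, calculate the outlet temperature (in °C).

T_out = 26.9 °C

Q = 275000 kJ/min = 4583.3 kJ/s
ΔT = Q/(ṁ·Cp) = 4583.3/(27.8×2.30) = 71.682 K
T_out = -44.8 + 71.682 = 26.882 °C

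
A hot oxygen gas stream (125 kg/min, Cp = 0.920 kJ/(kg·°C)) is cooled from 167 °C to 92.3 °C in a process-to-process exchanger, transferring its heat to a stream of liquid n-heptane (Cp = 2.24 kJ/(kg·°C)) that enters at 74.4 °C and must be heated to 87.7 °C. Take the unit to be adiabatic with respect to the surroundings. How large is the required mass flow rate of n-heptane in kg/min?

Heat released by hot stream: Q = 125 × 0.920 × (167 − 92.3) = 8590.5 kJ/min
Energy balance on cold side (adiabatic exchanger): Q = ṁ_c·Cp_c·(T_c,out − T_c,in)
ṁ_c = 8590.5 / [2.24 × (87.7 − 74.4)] = 288.35 kg/min

ṁ_c = 288 kg/min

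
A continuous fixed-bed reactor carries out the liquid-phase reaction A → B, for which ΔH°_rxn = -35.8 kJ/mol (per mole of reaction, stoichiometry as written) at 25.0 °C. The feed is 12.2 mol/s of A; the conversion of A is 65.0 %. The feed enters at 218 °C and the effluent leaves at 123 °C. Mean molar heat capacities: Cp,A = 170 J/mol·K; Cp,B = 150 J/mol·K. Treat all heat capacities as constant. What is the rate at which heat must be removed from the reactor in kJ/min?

Q_out = 29800 kJ/min

Extent of reaction ξ = 0.650 × 12.2 = 7.93 mol/s
Reaction term: ξ·ΔH°_rxn = 7.93 × -35.8 = -283.89 kJ/s
Sensible, feed 218→25 °C: -400.28 kJ/s
Outlet flows (mol/s): A 4.27, B 7.93
Sensible, products 25→123 °C: 187.71 kJ/s
Q = ΔH = -496.47 kJ/s = -496.47 kW
Heat removed = 29788 kJ/min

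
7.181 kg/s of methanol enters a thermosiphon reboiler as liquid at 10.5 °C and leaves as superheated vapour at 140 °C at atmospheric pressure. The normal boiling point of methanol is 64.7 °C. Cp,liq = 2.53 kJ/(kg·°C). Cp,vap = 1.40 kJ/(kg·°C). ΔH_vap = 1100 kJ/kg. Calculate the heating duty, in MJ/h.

liquid 10.5→64.7 °C: 137.13 kJ/kg
vaporisation at 64.7 °C: 1100 kJ/kg
vapour 64.7→140 °C: 105.42 kJ/kg
Δh = 137.13 + 1100 + 105.42 = 1342.5 kJ/kg
Q = ṁ·Δh = 7.181 kg/s × 1342.5 kJ/kg = 9640.8 kJ/s
|Q| = 9640.8 kW = 34707 MJ/h

Q = 34700 MJ/h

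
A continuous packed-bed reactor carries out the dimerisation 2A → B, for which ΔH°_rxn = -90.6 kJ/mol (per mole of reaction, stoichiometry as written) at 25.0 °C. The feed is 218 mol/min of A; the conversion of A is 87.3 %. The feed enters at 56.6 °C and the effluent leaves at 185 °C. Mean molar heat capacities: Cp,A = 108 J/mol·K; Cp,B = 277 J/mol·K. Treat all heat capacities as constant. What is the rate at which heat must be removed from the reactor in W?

Q_out = 77800 W

Extent of reaction ξ = 0.873 × 218 / 2 = 95.157 mol/min
Reaction term: ξ·ΔH°_rxn = 95.157 × -90.6 = -8621.2 kJ/min
Sensible, feed 56.6→25 °C: -743.99 kJ/min
Outlet flows (mol/min): A 27.686, B 95.157
Sensible, products 25→185 °C: 4695.8 kJ/min
Q = ΔH = -4669.4 kJ/min = -77.824 kW
Heat removed = 77824 W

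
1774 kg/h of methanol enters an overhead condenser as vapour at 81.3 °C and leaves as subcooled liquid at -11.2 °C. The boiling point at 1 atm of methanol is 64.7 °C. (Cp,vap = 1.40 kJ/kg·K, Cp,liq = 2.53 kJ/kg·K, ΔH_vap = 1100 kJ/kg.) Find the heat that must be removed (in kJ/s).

vapour 81.3→64.7 °C: -23.24 kJ/kg
condensation at 64.7 °C: -1100 kJ/kg
liquid 64.7→-11.2 °C: -192.03 kJ/kg
Δh = -23.24 + -1100 + -192.03 = -1315.3 kJ/kg
Q = ṁ·Δh = 1774 kg/h × -1315.3 kJ/kg = -2.3333e+06 kJ/h
|Q| = 648.13 kW

Q_c = 648 kJ/s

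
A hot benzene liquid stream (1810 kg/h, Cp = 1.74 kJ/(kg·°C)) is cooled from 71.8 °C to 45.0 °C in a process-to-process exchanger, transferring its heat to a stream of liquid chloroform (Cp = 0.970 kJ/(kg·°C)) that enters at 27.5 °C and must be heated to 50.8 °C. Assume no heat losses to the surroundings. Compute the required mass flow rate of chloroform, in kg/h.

ṁ_c = 3730 kg/h

Heat released by hot stream: Q = 1810 × 1.74 × (71.8 − 45.0) = 84404 kJ/h
Energy balance on cold side (adiabatic exchanger): Q = ṁ_c·Cp_c·(T_c,out − T_c,in)
ṁ_c = 84404 / [0.970 × (50.8 − 27.5)] = 3734.5 kg/h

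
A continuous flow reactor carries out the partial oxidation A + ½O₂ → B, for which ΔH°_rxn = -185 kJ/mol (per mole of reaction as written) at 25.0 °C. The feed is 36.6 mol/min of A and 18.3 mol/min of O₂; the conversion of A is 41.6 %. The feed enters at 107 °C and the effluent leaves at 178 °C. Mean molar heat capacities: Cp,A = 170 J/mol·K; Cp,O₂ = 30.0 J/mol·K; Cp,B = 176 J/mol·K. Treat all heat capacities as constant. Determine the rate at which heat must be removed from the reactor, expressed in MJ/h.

Extent of reaction ξ = 0.416 × 36.6 = 15.226 mol/min
Reaction term: ξ·ΔH°_rxn = 15.226 × -185 = -2816.7 kJ/min
Sensible, feed 107→25 °C: -555.22 kJ/min
Outlet flows (mol/min): A 21.374, O₂ 10.687, B 15.226
Sensible, products 25→178 °C: 1015 kJ/min
Q = ΔH = -2357 kJ/min = -39.283 kW
Heat removed = 141.42 MJ/h

Q_out = 141 MJ/h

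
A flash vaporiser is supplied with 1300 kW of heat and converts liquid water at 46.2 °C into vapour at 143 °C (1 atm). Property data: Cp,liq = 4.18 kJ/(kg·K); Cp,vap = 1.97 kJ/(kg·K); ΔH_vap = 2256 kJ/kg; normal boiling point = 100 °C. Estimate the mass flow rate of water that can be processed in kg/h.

Δh = 4.18×(100−46.2) + 2256 + 1.97×(143−100) = 2565.6 kJ/kg
Q = 1300 kW = 1300 kJ/s = 4.68e+06 kJ/h
ṁ = Q/Δh = 4.68e+06 / 2565.6 = 1824.1 kg/h

ṁ = 1820 kg/h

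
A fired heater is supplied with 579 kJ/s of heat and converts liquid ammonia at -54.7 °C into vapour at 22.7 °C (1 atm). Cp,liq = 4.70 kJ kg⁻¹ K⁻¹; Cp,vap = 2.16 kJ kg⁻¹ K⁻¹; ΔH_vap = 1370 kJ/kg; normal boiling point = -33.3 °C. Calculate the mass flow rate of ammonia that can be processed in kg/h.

Δh = 4.70×(-33.3−-54.7) + 1370 + 2.16×(22.7−-33.3) = 1591.5 kJ/kg
Q = 579 kJ/s = 579 kJ/s = 2.0844e+06 kJ/h
ṁ = Q/Δh = 2.0844e+06 / 1591.5 = 1309.7 kg/h

ṁ = 1310 kg/h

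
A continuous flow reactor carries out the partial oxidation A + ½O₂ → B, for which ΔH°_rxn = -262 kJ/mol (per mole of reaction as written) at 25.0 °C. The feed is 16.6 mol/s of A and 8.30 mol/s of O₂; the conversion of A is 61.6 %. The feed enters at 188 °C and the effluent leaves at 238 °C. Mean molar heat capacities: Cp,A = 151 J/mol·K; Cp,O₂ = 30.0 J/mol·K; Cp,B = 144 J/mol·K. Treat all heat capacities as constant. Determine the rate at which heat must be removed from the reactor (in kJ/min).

Q_out = 155000 kJ/min

Extent of reaction ξ = 0.616 × 16.6 = 10.226 mol/s
Reaction term: ξ·ΔH°_rxn = 10.226 × -262 = -2679.1 kJ/s
Sensible, feed 188→25 °C: -449.16 kJ/s
Outlet flows (mol/s): A 6.3744, O₂ 3.1872, B 10.226
Sensible, products 25→238 °C: 539.03 kJ/s
Q = ΔH = -2589.2 kJ/s = -2589.2 kW
Heat removed = 155350 kJ/min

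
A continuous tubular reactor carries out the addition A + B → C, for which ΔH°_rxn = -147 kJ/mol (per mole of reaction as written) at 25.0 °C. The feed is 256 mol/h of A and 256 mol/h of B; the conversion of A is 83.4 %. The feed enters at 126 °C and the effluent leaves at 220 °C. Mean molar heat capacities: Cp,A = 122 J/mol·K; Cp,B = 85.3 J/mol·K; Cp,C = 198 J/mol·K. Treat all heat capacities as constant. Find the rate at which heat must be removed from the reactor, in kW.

Q_out = 7.44 kW

Extent of reaction ξ = 0.834 × 256 = 213.5 mol/h
Reaction term: ξ·ΔH°_rxn = 213.5 × -147 = -31385 kJ/h
Sensible, feed 126→25 °C: -5359.9 kJ/h
Outlet flows (mol/h): A 42.496, B 42.496, C 213.5
Sensible, products 25→220 °C: 9961.2 kJ/h
Q = ΔH = -26784 kJ/h = -7.4399 kW
Heat removed = 7.4399 kW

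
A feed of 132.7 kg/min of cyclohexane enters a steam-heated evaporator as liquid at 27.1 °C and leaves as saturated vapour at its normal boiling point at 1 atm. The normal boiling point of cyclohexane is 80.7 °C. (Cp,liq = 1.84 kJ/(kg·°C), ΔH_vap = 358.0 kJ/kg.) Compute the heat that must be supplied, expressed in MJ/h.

liquid 27.1→80.7 °C: 98.624 kJ/kg
vaporisation at 80.7 °C: 358 kJ/kg
Δh = 98.624 + 358 = 456.62 kJ/kg
Q = ṁ·Δh = 132.7 kg/min × 456.62 kJ/kg = 60594 kJ/min
|Q| = 1009.9 kW = 3635.6 MJ/h

Q = 3640 MJ/h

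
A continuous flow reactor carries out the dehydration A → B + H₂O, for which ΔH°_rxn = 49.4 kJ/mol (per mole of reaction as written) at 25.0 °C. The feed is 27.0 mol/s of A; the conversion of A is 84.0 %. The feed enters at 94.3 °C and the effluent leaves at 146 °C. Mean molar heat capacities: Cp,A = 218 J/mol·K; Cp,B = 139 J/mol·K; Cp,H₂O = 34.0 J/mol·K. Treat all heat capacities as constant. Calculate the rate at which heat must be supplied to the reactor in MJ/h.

Extent of reaction ξ = 0.840 × 27.0 = 22.68 mol/s
Reaction term: ξ·ΔH°_rxn = 22.68 × 49.4 = 1120.4 kJ/s
Sensible, feed 94.3→25 °C: -407.9 kJ/s
Outlet flows (mol/s): A 4.32, B 22.68, H₂O 22.68
Sensible, products 25→146 °C: 588.71 kJ/s
Q = ΔH = 1301.2 kJ/s = 1301.2 kW
Heat supplied = 4684.3 MJ/h

Q_in = 4680 MJ/h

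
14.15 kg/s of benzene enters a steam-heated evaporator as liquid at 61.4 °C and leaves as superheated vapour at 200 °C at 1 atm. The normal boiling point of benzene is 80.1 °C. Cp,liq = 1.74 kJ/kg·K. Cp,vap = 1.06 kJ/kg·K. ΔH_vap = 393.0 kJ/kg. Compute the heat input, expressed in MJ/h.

liquid 61.4→80.1 °C: 32.538 kJ/kg
vaporisation at 80.1 °C: 393 kJ/kg
vapour 80.1→200 °C: 127.09 kJ/kg
Δh = 32.538 + 393 + 127.09 = 552.63 kJ/kg
Q = ṁ·Δh = 14.15 kg/s × 552.63 kJ/kg = 7819.7 kJ/s
|Q| = 7819.7 kW = 28151 MJ/h

Q = 28200 MJ/h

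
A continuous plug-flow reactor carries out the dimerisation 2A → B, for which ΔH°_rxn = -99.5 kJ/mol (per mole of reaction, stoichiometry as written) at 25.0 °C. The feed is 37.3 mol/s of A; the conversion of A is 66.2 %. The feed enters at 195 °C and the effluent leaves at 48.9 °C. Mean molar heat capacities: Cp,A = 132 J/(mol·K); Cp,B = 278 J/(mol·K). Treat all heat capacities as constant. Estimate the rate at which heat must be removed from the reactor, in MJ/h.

Q_out = 7000 MJ/h

Extent of reaction ξ = 0.662 × 37.3 / 2 = 12.346 mol/s
Reaction term: ξ·ΔH°_rxn = 12.346 × -99.5 = -1228.5 kJ/s
Sensible, feed 195→25 °C: -837.01 kJ/s
Outlet flows (mol/s): A 12.607, B 12.346
Sensible, products 25→48.9 °C: 121.81 kJ/s
Q = ΔH = -1943.7 kJ/s = -1943.7 kW
Heat removed = 6997.2 MJ/h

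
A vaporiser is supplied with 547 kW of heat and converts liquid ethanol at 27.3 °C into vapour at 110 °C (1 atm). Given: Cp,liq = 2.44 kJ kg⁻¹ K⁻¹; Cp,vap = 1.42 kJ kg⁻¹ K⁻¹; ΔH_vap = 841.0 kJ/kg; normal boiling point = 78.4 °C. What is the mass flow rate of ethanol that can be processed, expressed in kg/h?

ṁ = 1950 kg/h

Δh = 2.44×(78.4−27.3) + 841.0 + 1.42×(110−78.4) = 1010.6 kJ/kg
Q = 547 kW = 547 kJ/s = 1.9692e+06 kJ/h
ṁ = Q/Δh = 1.9692e+06 / 1010.6 = 1948.6 kg/h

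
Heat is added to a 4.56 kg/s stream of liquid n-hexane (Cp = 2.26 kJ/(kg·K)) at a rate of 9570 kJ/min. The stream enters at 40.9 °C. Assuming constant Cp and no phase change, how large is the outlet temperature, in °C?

Q = 9570 kJ/min = 159.5 kJ/s
ΔT = Q/(ṁ·Cp) = 159.5/(4.56×2.26) = 15.477 K
T_out = 40.9 + 15.477 = 56.377 °C

T_out = 56.4 °C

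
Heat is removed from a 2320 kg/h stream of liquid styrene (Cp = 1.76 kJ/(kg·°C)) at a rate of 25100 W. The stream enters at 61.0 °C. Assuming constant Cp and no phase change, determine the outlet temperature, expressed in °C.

T_out = 38.9 °C

Q = 25100 W = 90360 kJ/h
ΔT = Q/(ṁ·Cp) = 90360/(2320×1.76) = 22.13 K
T_out = 61.0 − 22.13 = 38.87 °C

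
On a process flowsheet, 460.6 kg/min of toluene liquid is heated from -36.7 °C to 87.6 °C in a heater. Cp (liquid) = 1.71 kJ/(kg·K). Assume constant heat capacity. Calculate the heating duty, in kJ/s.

Q = 1630 kJ/s

Q = ṁ·Cp·ΔT = 460.6 × 1.71 × (87.6 − -36.7) = 97902 kJ/min
Converting: 97902 / 60 s = 1631.7 kW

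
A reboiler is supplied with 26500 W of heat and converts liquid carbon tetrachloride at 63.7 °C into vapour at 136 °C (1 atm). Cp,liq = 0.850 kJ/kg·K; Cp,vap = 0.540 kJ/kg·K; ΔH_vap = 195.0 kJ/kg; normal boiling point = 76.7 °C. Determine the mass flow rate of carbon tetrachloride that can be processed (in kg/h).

Δh = 0.850×(76.7−63.7) + 195.0 + 0.540×(136−76.7) = 238.07 kJ/kg
Q = 26500 W = 26.5 kJ/s = 95400 kJ/h
ṁ = Q/Δh = 95400 / 238.07 = 400.72 kg/h

ṁ = 401 kg/h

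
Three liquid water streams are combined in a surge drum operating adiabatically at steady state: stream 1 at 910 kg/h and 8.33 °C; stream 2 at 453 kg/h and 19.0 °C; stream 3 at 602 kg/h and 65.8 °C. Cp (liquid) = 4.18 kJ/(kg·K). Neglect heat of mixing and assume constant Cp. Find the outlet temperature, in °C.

T_out = 28.4 °C

Adiabatic, steady state ⇒ Σ ṁᵢCp,ᵢ(T_out − Tᵢ) = 0
Σ ṁᵢCp,ᵢTᵢ = 910×4.18×8.33 + 453×4.18×19.0 + 602×4.18×65.8 = 233240
Σ ṁᵢCp,ᵢ = 910×4.18 + 453×4.18 + 602×4.18 = 8213.7
T_out = 233240 / 8213.7 = 28.396 °C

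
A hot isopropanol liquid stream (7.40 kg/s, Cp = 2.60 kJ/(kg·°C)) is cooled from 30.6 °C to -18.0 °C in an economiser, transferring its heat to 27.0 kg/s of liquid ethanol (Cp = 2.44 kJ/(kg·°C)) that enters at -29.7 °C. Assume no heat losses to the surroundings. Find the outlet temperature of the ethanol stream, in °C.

T_c,out = -15.5 °C

Heat released by hot stream: Q = 7.40 × 2.60 × (30.6 − -18.0) = 935.06 kJ/s
Energy balance on cold side (adiabatic exchanger): Q = ṁ_c·Cp_c·(T_c,out − T_c,in)
T_c,out = -29.7 + 935.06/(27.0 × 2.44) = -15.507 °C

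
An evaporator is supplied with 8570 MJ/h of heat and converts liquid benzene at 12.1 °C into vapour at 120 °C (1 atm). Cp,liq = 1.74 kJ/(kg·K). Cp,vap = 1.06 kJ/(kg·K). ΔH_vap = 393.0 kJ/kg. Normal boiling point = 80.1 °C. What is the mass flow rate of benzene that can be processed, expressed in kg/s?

ṁ = 4.30 kg/s

Δh = 1.74×(80.1−12.1) + 393.0 + 1.06×(120−80.1) = 553.61 kJ/kg
Q = 8570 MJ/h = 2380.6 kJ/s = 2380.6 kJ/s
ṁ = Q/Δh = 2380.6 / 553.61 = 4.3 kg/s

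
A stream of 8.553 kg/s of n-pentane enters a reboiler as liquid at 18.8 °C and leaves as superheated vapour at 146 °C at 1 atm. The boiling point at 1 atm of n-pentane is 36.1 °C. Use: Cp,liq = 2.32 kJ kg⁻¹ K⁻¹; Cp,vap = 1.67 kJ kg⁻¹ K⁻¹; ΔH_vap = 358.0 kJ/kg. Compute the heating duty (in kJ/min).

liquid 18.8→36.1 °C: 40.136 kJ/kg
vaporisation at 36.1 °C: 358 kJ/kg
vapour 36.1→146 °C: 183.53 kJ/kg
Δh = 40.136 + 358 + 183.53 = 581.67 kJ/kg
Q = ṁ·Δh = 8.553 kg/s × 581.67 kJ/kg = 4975 kJ/s
|Q| = 4975 kW = 298500 kJ/min

Q = 299000 kJ/min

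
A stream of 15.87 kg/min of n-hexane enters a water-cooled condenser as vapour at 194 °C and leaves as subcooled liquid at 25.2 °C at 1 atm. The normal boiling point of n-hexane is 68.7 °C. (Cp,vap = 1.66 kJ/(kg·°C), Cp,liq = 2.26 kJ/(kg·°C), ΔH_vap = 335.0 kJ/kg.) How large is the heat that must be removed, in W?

vapour 194→68.7 °C: -208 kJ/kg
condensation at 68.7 °C: -335 kJ/kg
liquid 68.7→25.2 °C: -98.31 kJ/kg
Δh = -208 + -335 + -98.31 = -641.31 kJ/kg
Q = ṁ·Δh = 15.87 kg/min × -641.31 kJ/kg = -10178 kJ/min
|Q| = 169.63 kW = 169630 W

Q_c = 170000 W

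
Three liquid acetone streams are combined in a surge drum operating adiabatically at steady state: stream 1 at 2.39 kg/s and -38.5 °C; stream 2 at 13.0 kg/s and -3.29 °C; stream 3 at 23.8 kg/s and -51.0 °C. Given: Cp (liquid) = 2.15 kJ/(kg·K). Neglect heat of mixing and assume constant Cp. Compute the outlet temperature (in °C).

T_out = -34.4 °C

No heat crosses the boundary, so H_out = H_in.
T_out = Σ ṁᵢCp,ᵢTᵢ / Σ ṁᵢCp,ᵢ
      = -2899.5 / 84.258 = -34.411 °C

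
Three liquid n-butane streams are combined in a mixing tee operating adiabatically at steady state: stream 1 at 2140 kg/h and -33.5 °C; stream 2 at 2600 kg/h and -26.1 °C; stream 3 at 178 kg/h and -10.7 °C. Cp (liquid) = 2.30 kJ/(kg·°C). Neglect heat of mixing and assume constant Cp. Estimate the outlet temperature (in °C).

Adiabatic, steady state ⇒ Σ ṁᵢCp,ᵢ(T_out − Tᵢ) = 0
T_out = Σ ṁᵢCp,ᵢTᵢ / Σ ṁᵢCp,ᵢ
      = -325350 / 11311 = -28.763 °C

T_out = -28.8 °C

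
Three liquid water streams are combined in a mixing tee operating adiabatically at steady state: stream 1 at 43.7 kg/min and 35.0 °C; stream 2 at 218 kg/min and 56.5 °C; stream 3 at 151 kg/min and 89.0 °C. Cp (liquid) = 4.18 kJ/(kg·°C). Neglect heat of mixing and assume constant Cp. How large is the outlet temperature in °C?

T_out = 66.1 °C

No heat crosses the boundary, so H_out = H_in.
Σ ṁᵢCp,ᵢTᵢ = 43.7×4.18×35.0 + 218×4.18×56.5 + 151×4.18×89.0 = 114050
Σ ṁᵢCp,ᵢ = 43.7×4.18 + 218×4.18 + 151×4.18 = 1725.1
T_out = 114050 / 1725.1 = 66.115 °C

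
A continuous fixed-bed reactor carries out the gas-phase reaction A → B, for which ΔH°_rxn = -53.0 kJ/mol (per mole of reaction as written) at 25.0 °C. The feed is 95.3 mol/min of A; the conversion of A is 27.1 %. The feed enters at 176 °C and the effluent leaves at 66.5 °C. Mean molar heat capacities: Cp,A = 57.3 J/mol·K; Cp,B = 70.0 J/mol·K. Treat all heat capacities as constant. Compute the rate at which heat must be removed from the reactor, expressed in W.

Extent of reaction ξ = 0.271 × 95.3 = 25.826 mol/min
Reaction term: ξ·ΔH°_rxn = 25.826 × -53.0 = -1368.8 kJ/min
Sensible, feed 176→25 °C: -824.56 kJ/min
Outlet flows (mol/min): A 69.474, B 25.826
Sensible, products 25→66.5 °C: 240.23 kJ/min
Q = ΔH = -1953.1 kJ/min = -32.552 kW
Heat removed = 32552 W

Q_out = 32600 W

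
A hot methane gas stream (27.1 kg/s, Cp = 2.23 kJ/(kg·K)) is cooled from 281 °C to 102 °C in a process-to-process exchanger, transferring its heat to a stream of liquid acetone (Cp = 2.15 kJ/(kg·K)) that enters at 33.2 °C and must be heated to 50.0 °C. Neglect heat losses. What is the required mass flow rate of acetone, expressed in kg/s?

ṁ_c = 299 kg/s

Heat released by hot stream: Q = 27.1 × 2.23 × (281 − 102) = 10818 kJ/s
Energy balance on cold side (adiabatic exchanger): Q = ṁ_c·Cp_c·(T_c,out − T_c,in)
ṁ_c = 10818 / [2.15 × (50.0 − 33.2)] = 299.49 kg/s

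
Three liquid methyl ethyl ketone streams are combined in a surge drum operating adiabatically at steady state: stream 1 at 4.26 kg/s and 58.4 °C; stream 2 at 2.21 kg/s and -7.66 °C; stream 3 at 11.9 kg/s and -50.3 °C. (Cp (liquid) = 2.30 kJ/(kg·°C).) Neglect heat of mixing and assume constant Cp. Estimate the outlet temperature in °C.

Adiabatic, steady state ⇒ Σ ṁᵢCp,ᵢ(T_out − Tᵢ) = 0
T_out = Σ ṁᵢCp,ᵢTᵢ / Σ ṁᵢCp,ᵢ
      = -843.44 / 42.251 = -19.963 °C

T_out = -20.0 °C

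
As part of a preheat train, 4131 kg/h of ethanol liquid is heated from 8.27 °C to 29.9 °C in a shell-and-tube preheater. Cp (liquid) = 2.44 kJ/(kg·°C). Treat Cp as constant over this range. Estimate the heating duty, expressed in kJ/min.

Q = ṁ·Cp·ΔT = 4131 × 2.44 × (29.9 − 8.27) = 218020 kJ/h
Converting: 218020 / 3600 s = 60.562 kW
Heating duty = 3633.7 kJ/min

Q = 3630 kJ/min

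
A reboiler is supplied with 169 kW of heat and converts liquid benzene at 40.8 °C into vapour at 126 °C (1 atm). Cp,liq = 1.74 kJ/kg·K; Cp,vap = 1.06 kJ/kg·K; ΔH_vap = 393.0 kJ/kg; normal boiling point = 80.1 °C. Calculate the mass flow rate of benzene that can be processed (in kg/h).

Δh = 1.74×(80.1−40.8) + 393.0 + 1.06×(126−80.1) = 510.04 kJ/kg
Q = 169 kW = 169 kJ/s = 608400 kJ/h
ṁ = Q/Δh = 608400 / 510.04 = 1192.9 kg/h

ṁ = 1190 kg/h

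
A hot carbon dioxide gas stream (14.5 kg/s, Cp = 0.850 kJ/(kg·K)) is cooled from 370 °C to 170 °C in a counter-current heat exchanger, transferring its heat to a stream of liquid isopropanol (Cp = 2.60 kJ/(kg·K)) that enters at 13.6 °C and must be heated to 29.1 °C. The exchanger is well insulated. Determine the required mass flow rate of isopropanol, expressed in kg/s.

ṁ_c = 61.2 kg/s

Heat released by hot stream: Q = 14.5 × 0.850 × (370 − 170) = 2465 kJ/s
Energy balance on cold side (adiabatic exchanger): Q = ṁ_c·Cp_c·(T_c,out − T_c,in)
ṁ_c = 2465 / [2.60 × (29.1 − 13.6)] = 61.166 kg/s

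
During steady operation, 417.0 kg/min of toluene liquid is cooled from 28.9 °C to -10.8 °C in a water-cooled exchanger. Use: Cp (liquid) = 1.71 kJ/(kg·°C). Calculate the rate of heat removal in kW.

Q_c = 472 kW

Q = ṁ·Cp·ΔT = 417.0 × 1.71 × (-10.8 − 28.9) = -28309 kJ/min
Converting: 28309 / 60 s = 471.81 kW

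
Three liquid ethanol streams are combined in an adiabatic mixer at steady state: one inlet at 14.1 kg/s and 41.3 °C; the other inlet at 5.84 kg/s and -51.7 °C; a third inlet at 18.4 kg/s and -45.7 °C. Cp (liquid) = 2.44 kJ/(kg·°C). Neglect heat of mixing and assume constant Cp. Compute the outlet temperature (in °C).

Energy balance with Q = 0: Σ ṁᵢCp,ᵢ(T_out − Tᵢ) = 0
Σ ṁᵢCp,ᵢTᵢ = 14.1×2.44×41.3 + 5.84×2.44×-51.7 + 18.4×2.44×-45.7 = -1367.6
Σ ṁᵢCp,ᵢ = 14.1×2.44 + 5.84×2.44 + 18.4×2.44 = 93.55
T_out = -1367.6 / 93.55 = -14.619 °C

T_out = -14.6 °C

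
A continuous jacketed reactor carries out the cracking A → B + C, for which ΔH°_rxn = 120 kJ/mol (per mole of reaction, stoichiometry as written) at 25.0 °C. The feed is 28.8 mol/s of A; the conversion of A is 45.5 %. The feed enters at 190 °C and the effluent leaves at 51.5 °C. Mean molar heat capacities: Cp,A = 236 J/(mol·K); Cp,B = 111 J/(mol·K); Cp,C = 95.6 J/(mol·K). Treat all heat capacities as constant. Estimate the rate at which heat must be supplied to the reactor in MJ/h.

Q_in = 2240 MJ/h

Extent of reaction ξ = 0.455 × 28.8 = 13.104 mol/s
Reaction term: ξ·ΔH°_rxn = 13.104 × 120 = 1572.5 kJ/s
Sensible, feed 190→25 °C: -1121.5 kJ/s
Outlet flows (mol/s): A 15.696, B 13.104, C 13.104
Sensible, products 25→51.5 °C: 169.91 kJ/s
Q = ΔH = 620.91 kJ/s = 620.91 kW
Heat supplied = 2235.3 MJ/h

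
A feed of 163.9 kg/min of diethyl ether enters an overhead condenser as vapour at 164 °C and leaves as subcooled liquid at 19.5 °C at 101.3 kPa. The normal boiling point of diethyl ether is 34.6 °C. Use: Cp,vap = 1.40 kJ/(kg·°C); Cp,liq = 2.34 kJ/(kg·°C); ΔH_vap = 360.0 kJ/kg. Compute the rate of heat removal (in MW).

vapour 164→34.6 °C: -181.16 kJ/kg
condensation at 34.6 °C: -360 kJ/kg
liquid 34.6→19.5 °C: -35.334 kJ/kg
Δh = -181.16 + -360 + -35.334 = -576.49 kJ/kg
Q = ṁ·Δh = 163.9 kg/min × -576.49 kJ/kg = -94487 kJ/min
|Q| = 1574.8 kW = 1.5748 MW

Q_c = 1.57 MW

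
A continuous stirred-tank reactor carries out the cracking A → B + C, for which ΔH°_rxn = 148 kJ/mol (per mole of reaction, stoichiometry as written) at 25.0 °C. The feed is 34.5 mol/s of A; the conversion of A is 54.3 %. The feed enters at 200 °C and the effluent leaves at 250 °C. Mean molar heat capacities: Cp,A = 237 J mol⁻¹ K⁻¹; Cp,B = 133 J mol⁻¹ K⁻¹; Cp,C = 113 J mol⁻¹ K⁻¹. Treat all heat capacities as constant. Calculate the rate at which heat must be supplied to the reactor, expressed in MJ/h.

Extent of reaction ξ = 0.543 × 34.5 = 18.734 mol/s
Reaction term: ξ·ΔH°_rxn = 18.734 × 148 = 2772.6 kJ/s
Sensible, feed 200→25 °C: -1430.9 kJ/s
Outlet flows (mol/s): A 15.766, B 18.734, C 18.734
Sensible, products 25→250 °C: 1877.6 kJ/s
Q = ΔH = 3219.3 kJ/s = 3219.3 kW
Heat supplied = 11590 MJ/h

Q_in = 11600 MJ/h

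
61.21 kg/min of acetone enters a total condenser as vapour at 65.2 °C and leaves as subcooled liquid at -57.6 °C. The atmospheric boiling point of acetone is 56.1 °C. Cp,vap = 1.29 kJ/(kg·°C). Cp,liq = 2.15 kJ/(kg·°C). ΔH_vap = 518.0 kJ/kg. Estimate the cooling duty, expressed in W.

Q_c = 790000 W

vapour 65.2→56.1 °C: -11.739 kJ/kg
condensation at 56.1 °C: -518 kJ/kg
liquid 56.1→-57.6 °C: -244.45 kJ/kg
Δh = -11.739 + -518 + -244.45 = -774.19 kJ/kg
Q = ṁ·Δh = 61.21 kg/min × -774.19 kJ/kg = -47388 kJ/min
|Q| = 789.81 kW = 789810 W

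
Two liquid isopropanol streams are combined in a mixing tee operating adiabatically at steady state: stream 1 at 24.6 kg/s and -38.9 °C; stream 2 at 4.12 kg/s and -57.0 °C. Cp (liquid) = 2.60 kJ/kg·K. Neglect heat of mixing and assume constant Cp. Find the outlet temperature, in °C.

No heat crosses the boundary, so H_out = H_in.
Σ ṁᵢCp,ᵢTᵢ = 24.6×2.60×-38.9 + 4.12×2.60×-57.0 = -3098.6
Σ ṁᵢCp,ᵢ = 24.6×2.60 + 4.12×2.60 = 74.672
T_out = -3098.6 / 74.672 = -41.497 °C

T_out = -41.5 °C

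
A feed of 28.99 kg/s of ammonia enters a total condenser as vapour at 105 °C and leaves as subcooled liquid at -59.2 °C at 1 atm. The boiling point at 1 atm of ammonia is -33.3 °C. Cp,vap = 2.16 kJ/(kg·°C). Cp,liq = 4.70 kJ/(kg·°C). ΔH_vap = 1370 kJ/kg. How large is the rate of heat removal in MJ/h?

vapour 105→-33.3 °C: -298.73 kJ/kg
condensation at -33.3 °C: -1370 kJ/kg
liquid -33.3→-59.2 °C: -121.73 kJ/kg
Δh = -298.73 + -1370 + -121.73 = -1790.5 kJ/kg
Q = ṁ·Δh = 28.99 kg/s × -1790.5 kJ/kg = -51905 kJ/s
|Q| = 51905 kW = 186860 MJ/h

Q_c = 187000 MJ/h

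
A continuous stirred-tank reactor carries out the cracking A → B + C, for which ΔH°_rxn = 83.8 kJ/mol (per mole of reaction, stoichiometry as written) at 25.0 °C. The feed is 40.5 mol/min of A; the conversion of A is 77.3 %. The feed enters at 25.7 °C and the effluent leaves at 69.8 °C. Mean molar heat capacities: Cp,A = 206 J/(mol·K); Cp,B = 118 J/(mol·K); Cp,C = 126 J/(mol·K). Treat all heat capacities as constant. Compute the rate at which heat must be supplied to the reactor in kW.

Extent of reaction ξ = 0.773 × 40.5 = 31.306 mol/min
Reaction term: ξ·ΔH°_rxn = 31.306 × 83.8 = 2623.5 kJ/min
Sensible, feed 25.7→25 °C: -5.8401 kJ/min
Outlet flows (mol/min): A 9.1935, B 31.306, C 31.306
Sensible, products 25→69.8 °C: 427.06 kJ/min
Q = ΔH = 3044.7 kJ/min = 50.745 kW
Heat supplied = 50.745 kW

Q_in = 50.7 kW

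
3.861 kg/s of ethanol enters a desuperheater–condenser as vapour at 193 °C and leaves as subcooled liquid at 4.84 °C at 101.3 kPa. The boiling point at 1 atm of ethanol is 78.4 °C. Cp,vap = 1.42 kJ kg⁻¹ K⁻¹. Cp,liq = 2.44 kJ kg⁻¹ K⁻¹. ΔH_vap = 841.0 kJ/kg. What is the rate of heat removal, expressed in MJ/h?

Q_c = 16400 MJ/h

vapour 193→78.4 °C: -162.73 kJ/kg
condensation at 78.4 °C: -841 kJ/kg
liquid 78.4→4.84 °C: -179.49 kJ/kg
Δh = -162.73 + -841 + -179.49 = -1183.2 kJ/kg
Q = ṁ·Δh = 3.861 kg/s × -1183.2 kJ/kg = -4568.4 kJ/s
|Q| = 4568.4 kW = 16446 MJ/h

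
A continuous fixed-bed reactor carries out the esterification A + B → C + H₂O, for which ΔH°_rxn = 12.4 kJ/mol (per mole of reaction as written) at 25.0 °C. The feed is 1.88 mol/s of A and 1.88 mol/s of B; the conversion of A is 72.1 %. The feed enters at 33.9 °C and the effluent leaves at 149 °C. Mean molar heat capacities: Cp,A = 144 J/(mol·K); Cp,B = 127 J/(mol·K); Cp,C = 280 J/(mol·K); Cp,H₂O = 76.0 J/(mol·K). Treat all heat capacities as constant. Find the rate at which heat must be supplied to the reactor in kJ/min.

Q_in = 5380 kJ/min

Extent of reaction ξ = 0.721 × 1.88 = 1.3555 mol/s
Reaction term: ξ·ΔH°_rxn = 1.3555 × 12.4 = 16.808 kJ/s
Sensible, feed 33.9→25 °C: -4.5344 kJ/s
Outlet flows (mol/s): A 0.52452, B 0.52452, C 1.3555, H₂O 1.3555
Sensible, products 25→149 °C: 77.462 kJ/s
Q = ΔH = 89.736 kJ/s = 89.736 kW
Heat supplied = 5384.2 kJ/min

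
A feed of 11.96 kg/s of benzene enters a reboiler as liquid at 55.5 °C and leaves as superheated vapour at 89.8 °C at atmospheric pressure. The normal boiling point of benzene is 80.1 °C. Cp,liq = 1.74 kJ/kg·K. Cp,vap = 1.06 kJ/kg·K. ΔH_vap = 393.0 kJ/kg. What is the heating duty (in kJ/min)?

Q = 320000 kJ/min

liquid 55.5→80.1 °C: 42.804 kJ/kg
vaporisation at 80.1 °C: 393 kJ/kg
vapour 80.1→89.8 °C: 10.282 kJ/kg
Δh = 42.804 + 393 + 10.282 = 446.09 kJ/kg
Q = ṁ·Δh = 11.96 kg/s × 446.09 kJ/kg = 5335.2 kJ/s
|Q| = 5335.2 kW = 320110 kJ/min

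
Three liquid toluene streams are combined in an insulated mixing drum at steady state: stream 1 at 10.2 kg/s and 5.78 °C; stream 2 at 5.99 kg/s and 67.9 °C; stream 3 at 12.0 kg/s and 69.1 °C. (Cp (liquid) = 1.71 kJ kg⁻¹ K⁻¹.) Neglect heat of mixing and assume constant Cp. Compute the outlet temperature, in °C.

T_out = 45.9 °C

Energy balance with Q = 0: Σ ṁᵢCp,ᵢ(T_out − Tᵢ) = 0
Σ ṁᵢCp,ᵢTᵢ = 10.2×1.71×5.78 + 5.99×1.71×67.9 + 12.0×1.71×69.1 = 2214.2
Σ ṁᵢCp,ᵢ = 10.2×1.71 + 5.99×1.71 + 12.0×1.71 = 48.205
T_out = 2214.2 / 48.205 = 45.934 °C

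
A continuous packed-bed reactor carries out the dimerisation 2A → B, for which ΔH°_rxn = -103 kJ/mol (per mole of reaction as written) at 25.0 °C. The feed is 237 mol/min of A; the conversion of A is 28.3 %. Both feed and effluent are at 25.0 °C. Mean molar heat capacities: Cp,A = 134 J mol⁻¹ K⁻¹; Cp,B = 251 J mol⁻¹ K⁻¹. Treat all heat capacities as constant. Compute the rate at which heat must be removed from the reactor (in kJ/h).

Extent of reaction ξ = 0.283 × 237 / 2 = 33.535 mol/min
Reaction term: ξ·ΔH°_rxn = 33.535 × -103 = -3454.2 kJ/min
Q = ΔH = -3454.2 kJ/min = -57.569 kW
Heat removed = 207250 kJ/h

Q_out = 207000 kJ/h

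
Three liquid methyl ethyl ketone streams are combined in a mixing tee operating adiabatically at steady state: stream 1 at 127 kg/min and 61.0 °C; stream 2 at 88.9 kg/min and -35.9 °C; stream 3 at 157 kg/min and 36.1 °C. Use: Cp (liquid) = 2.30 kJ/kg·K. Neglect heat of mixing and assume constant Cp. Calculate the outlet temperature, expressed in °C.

T_out = 27.4 °C

No heat crosses the boundary, so H_out = H_in.
T_out = Σ ṁᵢCp,ᵢTᵢ / Σ ṁᵢCp,ᵢ
      = 23513 / 857.67 = 27.415 °C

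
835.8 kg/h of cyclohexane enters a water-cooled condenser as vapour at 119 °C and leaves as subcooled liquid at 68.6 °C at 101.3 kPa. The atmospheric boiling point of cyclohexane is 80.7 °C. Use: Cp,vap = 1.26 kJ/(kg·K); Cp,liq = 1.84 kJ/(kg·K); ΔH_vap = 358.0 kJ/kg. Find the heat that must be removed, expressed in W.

vapour 119→80.7 °C: -48.258 kJ/kg
condensation at 80.7 °C: -358 kJ/kg
liquid 80.7→68.6 °C: -22.264 kJ/kg
Δh = -48.258 + -358 + -22.264 = -428.52 kJ/kg
Q = ṁ·Δh = 835.8 kg/h × -428.52 kJ/kg = -358160 kJ/h
|Q| = 99.489 kW = 99489 W

Q_c = 99500 W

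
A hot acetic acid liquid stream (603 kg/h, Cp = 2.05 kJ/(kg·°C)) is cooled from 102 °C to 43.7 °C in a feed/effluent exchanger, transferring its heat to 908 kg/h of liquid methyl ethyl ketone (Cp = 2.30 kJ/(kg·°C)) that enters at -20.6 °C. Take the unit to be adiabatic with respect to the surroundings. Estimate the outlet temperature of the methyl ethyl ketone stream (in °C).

T_c,out = 13.9 °C

Heat released by hot stream: Q = 603 × 2.05 × (102 − 43.7) = 72068 kJ/h
Energy balance on cold side (adiabatic exchanger): Q = ṁ_c·Cp_c·(T_c,out − T_c,in)
T_c,out = -20.6 + 72068/(908 × 2.30) = 13.908 °C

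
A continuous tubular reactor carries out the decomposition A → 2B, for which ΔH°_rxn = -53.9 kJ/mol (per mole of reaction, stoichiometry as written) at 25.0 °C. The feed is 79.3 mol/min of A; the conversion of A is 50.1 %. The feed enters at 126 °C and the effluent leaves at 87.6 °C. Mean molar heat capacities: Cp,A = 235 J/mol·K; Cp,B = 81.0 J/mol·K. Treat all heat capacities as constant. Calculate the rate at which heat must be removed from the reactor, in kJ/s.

Q_out = 50.6 kJ/s

Extent of reaction ξ = 0.501 × 79.3 = 39.729 mol/min
Reaction term: ξ·ΔH°_rxn = 39.729 × -53.9 = -2141.4 kJ/min
Sensible, feed 126→25 °C: -1882.2 kJ/min
Outlet flows (mol/min): A 39.571, B 79.459
Sensible, products 25→87.6 °C: 985.03 kJ/min
Q = ΔH = -3038.6 kJ/min = -50.643 kW
Heat removed = 50.643 kJ/s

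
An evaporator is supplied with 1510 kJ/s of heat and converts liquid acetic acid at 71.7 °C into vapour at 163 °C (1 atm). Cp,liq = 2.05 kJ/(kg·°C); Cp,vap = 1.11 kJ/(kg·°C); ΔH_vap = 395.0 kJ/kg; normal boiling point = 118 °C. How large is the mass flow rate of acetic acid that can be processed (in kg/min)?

ṁ = 168 kg/min

Δh = 2.05×(118−71.7) + 395.0 + 1.11×(163−118) = 539.87 kJ/kg
Q = 1510 kJ/s = 1510 kJ/s = 90600 kJ/min
ṁ = Q/Δh = 90600 / 539.87 = 167.82 kg/min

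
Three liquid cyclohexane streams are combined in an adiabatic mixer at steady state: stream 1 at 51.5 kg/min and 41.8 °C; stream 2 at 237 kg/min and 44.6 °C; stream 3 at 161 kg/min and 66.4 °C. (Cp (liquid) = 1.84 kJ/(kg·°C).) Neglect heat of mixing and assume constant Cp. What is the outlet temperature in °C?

T_out = 52.1 °C

No heat crosses the boundary, so H_out = H_in.
T_out = Σ ṁᵢCp,ᵢTᵢ / Σ ṁᵢCp,ᵢ
      = 43080 / 827.08 = 52.087 °C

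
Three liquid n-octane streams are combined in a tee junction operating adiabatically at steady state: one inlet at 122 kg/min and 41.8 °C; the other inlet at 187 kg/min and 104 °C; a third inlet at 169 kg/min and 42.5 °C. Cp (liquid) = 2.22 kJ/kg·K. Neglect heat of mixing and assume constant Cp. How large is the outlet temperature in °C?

Energy balance with Q = 0: Σ ṁᵢCp,ᵢ(T_out − Tᵢ) = 0
T_out = Σ ṁᵢCp,ᵢTᵢ / Σ ṁᵢCp,ᵢ
      = 70441 / 1061.2 = 66.381 °C

T_out = 66.4 °C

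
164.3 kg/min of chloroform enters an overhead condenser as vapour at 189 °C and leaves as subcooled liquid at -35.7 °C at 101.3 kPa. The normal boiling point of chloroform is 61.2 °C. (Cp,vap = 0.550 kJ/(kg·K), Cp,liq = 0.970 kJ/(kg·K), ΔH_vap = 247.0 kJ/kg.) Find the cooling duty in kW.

vapour 189→61.2 °C: -70.29 kJ/kg
condensation at 61.2 °C: -247 kJ/kg
liquid 61.2→-35.7 °C: -93.993 kJ/kg
Δh = -70.29 + -247 + -93.993 = -411.28 kJ/kg
Q = ṁ·Δh = 164.3 kg/min × -411.28 kJ/kg = -67574 kJ/min
|Q| = 1126.2 kW

Q_c = 1130 kW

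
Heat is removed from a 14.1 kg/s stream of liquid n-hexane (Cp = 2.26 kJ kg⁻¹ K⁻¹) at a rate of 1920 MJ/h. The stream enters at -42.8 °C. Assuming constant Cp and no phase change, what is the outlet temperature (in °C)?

T_out = -59.5 °C

Q = 1920 MJ/h = 533.33 kJ/s
ΔT = Q/(ṁ·Cp) = 533.33/(14.1×2.26) = 16.737 K
T_out = -42.8 − 16.737 = -59.537 °C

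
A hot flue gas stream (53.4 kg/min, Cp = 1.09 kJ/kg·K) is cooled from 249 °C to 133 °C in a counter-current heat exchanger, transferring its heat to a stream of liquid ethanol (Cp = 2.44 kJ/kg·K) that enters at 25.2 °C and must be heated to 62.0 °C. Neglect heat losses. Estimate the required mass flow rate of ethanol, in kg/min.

Heat released by hot stream: Q = 53.4 × 1.09 × (249 − 133) = 6751.9 kJ/min
Energy balance on cold side (adiabatic exchanger): Q = ṁ_c·Cp_c·(T_c,out − T_c,in)
ṁ_c = 6751.9 / [2.44 × (62.0 − 25.2)] = 75.195 kg/min

ṁ_c = 75.2 kg/min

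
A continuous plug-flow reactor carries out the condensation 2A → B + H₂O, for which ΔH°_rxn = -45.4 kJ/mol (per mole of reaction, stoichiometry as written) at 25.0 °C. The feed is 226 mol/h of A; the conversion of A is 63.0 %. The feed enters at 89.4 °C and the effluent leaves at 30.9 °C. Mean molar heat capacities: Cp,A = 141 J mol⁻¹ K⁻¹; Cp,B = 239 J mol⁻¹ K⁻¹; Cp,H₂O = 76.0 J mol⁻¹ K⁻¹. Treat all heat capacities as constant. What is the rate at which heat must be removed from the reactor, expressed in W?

Q_out = 1410 W

Extent of reaction ξ = 0.630 × 226 / 2 = 71.19 mol/h
Reaction term: ξ·ΔH°_rxn = 71.19 × -45.4 = -3232 kJ/h
Sensible, feed 89.4→25 °C: -2052.2 kJ/h
Outlet flows (mol/h): A 83.62, B 71.19, H₂O 71.19
Sensible, products 25→30.9 °C: 201.87 kJ/h
Q = ΔH = -5082.3 kJ/h = -1.4118 kW
Heat removed = 1411.8 W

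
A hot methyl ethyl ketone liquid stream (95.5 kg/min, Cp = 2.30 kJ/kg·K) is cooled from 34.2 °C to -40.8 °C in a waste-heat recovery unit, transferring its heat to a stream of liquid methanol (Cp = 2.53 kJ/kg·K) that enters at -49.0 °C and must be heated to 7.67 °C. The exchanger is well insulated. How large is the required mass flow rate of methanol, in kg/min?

ṁ_c = 115 kg/min

Heat released by hot stream: Q = 95.5 × 2.30 × (34.2 − -40.8) = 16474 kJ/min
Energy balance on cold side (adiabatic exchanger): Q = ṁ_c·Cp_c·(T_c,out − T_c,in)
ṁ_c = 16474 / [2.53 × (7.67 − -49.0)] = 114.9 kg/min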